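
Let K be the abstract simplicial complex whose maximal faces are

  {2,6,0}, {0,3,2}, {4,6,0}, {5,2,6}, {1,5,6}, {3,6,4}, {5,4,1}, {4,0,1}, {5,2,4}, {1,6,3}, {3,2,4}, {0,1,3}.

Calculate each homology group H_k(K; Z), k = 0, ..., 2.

Fix the vertex order 0 < 1 < 2 < 3 < 4 < 5 < 6 and write every simplex with vertices in increasing order. Then dim K = 2 and the simplices of K are:

  0-simplices (7): [0], [1], [2], [3], [4], [5], [6]
  1-simplices (18): [0,1], [0,2], [0,3], [0,4], [0,6], [1,3], [1,4], [1,5], [1,6], [2,3], [2,4], [2,5], [2,6], [3,4], [3,6], [4,5], [4,6], [5,6]
  2-simplices (12): [0,1,3], [0,1,4], [0,2,3], [0,2,6], [0,4,6], [1,3,6], [1,4,5], [1,5,6], [2,3,4], [2,4,5], [2,5,6], [3,4,6]

so the chain groups are C_0 ≅ Z^7, C_1 ≅ Z^18, C_2 ≅ Z^12.

The boundary map ∂_1: C_1 → C_0 is given by ∂[p,q] = [q] − [p]. For instance
  ∂[0,1] = [1] − [0].
The resulting 7×18 matrix has rank 6, and its Smith normal form has invariant factors (1,1,1,1,1,1).

Boundary ∂_2: C_2 → C_1 sends each 2-simplex [p,q,r] to [q,r] − [p,r] + [p,q]. For instance
  ∂[2,5,6] = [5,6] − [2,6] + [2,5],
  ∂[0,1,3] = [1,3] − [0,3] + [0,1].
As a 18×12 matrix over Z this has rank 12, with invariant factors (1,1,1,1,1,1,1,1,1,1,1,2).

From H_k ≅ ker(∂_k) / im(∂_{k+1}) we obtain:

  H_0: rank C_0 − rank ∂_1 = 7 − 6 = 1, and the invariant factors of ∂_1 are all 1, so H_0 ≅ Z.
  H_1: rank ker ∂_1 − rank ∂_2 = (18 − 6) − 12 = 0, and ∂_2 has invariant factor 2 > 1, so H_1 ≅ Z/2.
  H_2: rank ker ∂_2 − rank ∂_3 = (12 − 12) − 0 = 0, and there is no ∂_3, so H_2 ≅ 0.

H_0 ≅ Z,  H_1 ≅ Z/2,  H_2 = 0.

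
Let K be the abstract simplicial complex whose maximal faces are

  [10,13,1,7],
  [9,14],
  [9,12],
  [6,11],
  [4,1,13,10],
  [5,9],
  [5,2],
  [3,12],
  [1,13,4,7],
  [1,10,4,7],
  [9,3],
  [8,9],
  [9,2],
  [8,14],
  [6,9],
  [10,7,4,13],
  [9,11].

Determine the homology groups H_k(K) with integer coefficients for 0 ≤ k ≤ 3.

Take the total order 1 < 2 < 3 < 4 < 5 < 6 < 7 < 8 < 9 < 10 < 11 < 12 < 13 < 14 on the vertex set. Then K (dimension 3) consists of the simplices:

  0-simplices (14): [1], [2], [3], [4], [5], [6], [7], [8], [9], [10], [11], [12], [13], [14]
  1-simplices (22): (22 of them)
  2-simplices (10): [1,4,7], [1,4,10], [1,4,13], [1,7,10], [1,7,13], [1,10,13], [4,7,10], [4,7,13], [4,10,13], [7,10,13]
  3-simplices (5): [1,4,7,10], [1,4,7,13], [1,4,10,13], [1,7,10,13], [4,7,10,13]

Hence C_0 ≅ Z^14, C_1 ≅ Z^22, C_2 ≅ Z^10, C_3 ≅ Z^5.

∂_1: C_1 → C_0 maps an edge to its endpoints' difference, ∂[p,q] = q − p. For instance
  ∂[1,7] = [7] − [1].
As a 14×22 matrix over Z this has rank 12, with invariant factors (1,1,1,1,1,1,1,1,1,1,1,1).

The boundary map ∂_2: C_2 → C_1 acts by ∂[p,q,r] = [q,r] − [p,r] + [p,q]. For instance
  ∂[7,10,13] = [10,13] − [7,13] + [7,10],
  ∂[1,7,13] = [7,13] − [1,13] + [1,7].
This gives a 22×10 integer matrix of rank 6; reducing to Smith normal form yields diagonal entries (1,1,1,1,1,1).

Boundary ∂_3: C_3 → C_2 sends each 3-simplex σ to the alternating sum Σ_i (−1)^i (σ with its i-th vertex removed). For instance
  ∂[1,7,10,13] = [7,10,13] − [1,10,13] + [1,7,13] − [1,7,10],
  ∂[1,4,7,10] = [4,7,10] − [1,7,10] + [1,4,10] − [1,4,7].
The 10×5 boundary matrix has rank 4 and Smith normal form diag(1,1,1,1).

Now H_k = ker ∂_k / im ∂_{k+1}, so:

  H_0: rank C_0 − rank ∂_1 = 14 − 12 = 2, and the invariant factors of ∂_1 are all 1, so H_0 = Z^2.
  H_1: rank ker ∂_1 − rank ∂_2 = (22 − 12) − 6 = 4, and the invariant factors of ∂_2 are all 1, so H_1 = Z^4.
  H_2: rank ker ∂_2 − rank ∂_3 = (10 − 6) − 4 = 0, and the invariant factors of ∂_3 are all 1, so H_2 = 0.
  H_3: rank ker ∂_3 − rank ∂_4 = (5 − 4) − 0 = 1, and there is no ∂_4, so H_3 = Z.

H_0 = Z^2,  H_1 = Z^4,  H_2 = 0,  H_3 = Z.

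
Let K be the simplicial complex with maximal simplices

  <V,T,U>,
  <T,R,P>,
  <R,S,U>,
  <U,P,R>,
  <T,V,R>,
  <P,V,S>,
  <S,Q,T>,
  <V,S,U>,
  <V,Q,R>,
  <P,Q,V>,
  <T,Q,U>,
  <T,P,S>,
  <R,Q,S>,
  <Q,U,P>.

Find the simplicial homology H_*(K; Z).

H_0 ≅ Z,  H_1 ≅ Z^2,  H_2 ≅ Z.

Order the vertices as P < Q < R < S < T < U < V. Listing each simplex with vertices in this order, K has dimension 2 with simplices:

  0-simplices (7): P, Q, R, S, T, U, V
  1-simplices (21): PQ, PR, PS, PT, PU, PV, QR, QS, QT, QU, QV, RS, RT, RU, RV, ST, SU, SV, TU, TV, UV
  2-simplices (14): PQU, PQV, PRT, PRU, PST, PSV, QRS, QRV, QST, QTU, RSU, RTV, SUV, TUV

giving chain groups C_0 ≅ Z^7, C_1 ≅ Z^21, C_2 ≅ Z^14.

The boundary map ∂_1: C_1 → C_0 maps an edge to its endpoints' difference, ∂[p,q] = q − p.
This gives a 7×21 integer matrix of rank 6; reducing to Smith normal form yields diagonal entries (1,1,1,1,1,1).

∂_2: C_2 → C_1 sends each 2-simplex [p,q,r] to [q,r] − [p,r] + [p,q]. For instance
  ∂QRS = RS − QS + QR,
  ∂PSV = SV − PV + PS.
As a 21×14 matrix over Z this has rank 13, with invariant factors (1,1,1,1,1,1,1,1,1,1,1,1,1).

From H_k ≅ ker(∂_k) / im(∂_{k+1}) we obtain:

  H_0: rank C_0 − rank ∂_1 = 7 − 6 = 1, and the invariant factors of ∂_1 are all 1, so H_0 ≅ Z.
  H_1: rank ker ∂_1 − rank ∂_2 = (21 − 6) − 13 = 2, and the invariant factors of ∂_2 are all 1, so H_1 ≅ Z^2.
  H_2: rank ker ∂_2 − rank ∂_3 = (14 − 13) − 0 = 1, and there is no ∂_3, so H_2 ≅ Z.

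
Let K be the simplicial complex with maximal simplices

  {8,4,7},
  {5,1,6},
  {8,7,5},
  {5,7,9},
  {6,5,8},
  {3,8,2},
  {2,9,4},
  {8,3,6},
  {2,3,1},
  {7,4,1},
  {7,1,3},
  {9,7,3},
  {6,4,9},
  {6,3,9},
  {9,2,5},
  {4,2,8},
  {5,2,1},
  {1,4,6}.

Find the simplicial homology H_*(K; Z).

H_0 ≅ Z,  H_1 ≅ Z^2,  H_2 ≅ Z.

K has 9 vertices, 27 edges, 18 triangles.
rank ∂_0 = 0, rank ∂_1 = 8 ⇒ b_0 = 9 − 0 − 8 = 1; all invariant factors of ∂_1 are 1 so no torsion. So H_0 ≅ Z.
rank ∂_1 = 8, rank ∂_2 = 17 ⇒ b_1 = 27 − 8 − 17 = 2; all invariant factors of ∂_2 are 1 so no torsion. So H_1 ≅ Z^2.
rank ∂_2 = 17, rank ∂_3 = 0 ⇒ b_2 = 18 − 17 − 0 = 1. So H_2 ≅ Z.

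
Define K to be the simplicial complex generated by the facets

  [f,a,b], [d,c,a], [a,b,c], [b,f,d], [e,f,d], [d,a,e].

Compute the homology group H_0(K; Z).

H_0 ≅ Z.

Fix the vertex order a < b < c < d < e < f and write every simplex with vertices in increasing order. Then dim K = 2 and the simplices of K are:

  0-simplices (6): a, b, c, d, e, f
  1-simplices (12): ab, ac, ad, ae, af, bc, bd, bf, cd, de, df, ef
  2-simplices (6): abc, abf, acd, ade, bdf, def

so the chain groups are C_0 ≅ Z^6, C_1 ≅ Z^12, C_2 ≅ Z^6.

The boundary map ∂_1: C_1 → C_0 sends each edge [p,q] (with p < q) to q − p.
The 6×12 boundary matrix has rank 5 and Smith normal form diag(1,1,1,1,1).

∂_2: C_2 → C_1 sends each 2-simplex [p,q,r] to [q,r] − [p,r] + [p,q]. For instance
  ∂abc = bc − ac + ab,
  ∂acd = cd − ad + ac.
This gives a 12×6 integer matrix of rank 6; reducing to Smith normal form yields diagonal entries (1,1,1,1,1,1).

Reading off H_k = ker ∂_k / im ∂_{k+1}:

  H_0: rank C_0 − rank ∂_1 = 6 − 5 = 1, and the invariant factors of ∂_1 are all 1, so H_0 ≅ Z.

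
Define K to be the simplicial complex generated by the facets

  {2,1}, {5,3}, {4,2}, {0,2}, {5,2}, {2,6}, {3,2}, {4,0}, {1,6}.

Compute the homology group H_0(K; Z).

H_0 = Z.

We work with the vertex ordering 0 < 1 < 2 < 3 < 4 < 5 < 6. The simplices of K, each written with vertices in increasing order, are:

  0-simplices (7): [0], [1], [2], [3], [4], [5], [6]
  1-simplices (9): [0,2], [0,4], [1,2], [1,6], [2,3], [2,4], [2,5], [2,6], [3,5]

so the chain groups are C_0 ≅ Z^7, C_1 ≅ Z^9.

Boundary ∂_1: C_1 → C_0 is given by ∂[p,q] = [q] − [p].
The resulting 7×9 matrix has rank 6, and its Smith normal form has invariant factors (1,1,1,1,1,1).

Computing H_k = (kernel of ∂_k) / (image of ∂_{k+1}):

  H_0: rank C_0 − rank ∂_1 = 7 − 6 = 1, and the invariant factors of ∂_1 are all 1, so H_0 = Z.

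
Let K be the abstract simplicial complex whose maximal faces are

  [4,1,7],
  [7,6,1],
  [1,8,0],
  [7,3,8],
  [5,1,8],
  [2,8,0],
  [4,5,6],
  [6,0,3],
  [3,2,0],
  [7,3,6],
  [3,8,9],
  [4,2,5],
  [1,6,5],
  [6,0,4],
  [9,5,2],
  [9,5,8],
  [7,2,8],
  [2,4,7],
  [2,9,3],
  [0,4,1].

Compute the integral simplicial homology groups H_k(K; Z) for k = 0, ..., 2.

We work with the vertex ordering 0 < 1 < 2 < 3 < 4 < 5 < 6 < 7 < 8 < 9. The simplices of K, each written with vertices in increasing order, are:

  0-simplices (10): [0], [1], [2], [3], [4], [5], [6], [7], [8], [9]
  1-simplices (30): (30 of them)
  2-simplices (20): (20 of them)

so the chain groups are C_0 ≅ Z^10, C_1 ≅ Z^30, C_2 ≅ Z^20.

∂_1: C_1 → C_0 sends each edge [p,q] (with p < q) to q − p. For instance
  ∂[0,8] = [8] − [0].
As a 10×30 matrix over Z this has rank 9, with invariant factors (1,1,1,1,1,1,1,1,1).

∂_2: C_2 → C_1 maps a triangle to the signed sum of its edges. For instance
  ∂[2,4,5] = [4,5] − [2,5] + [2,4],
  ∂[1,5,8] = [5,8] − [1,8] + [1,5].
The 30×20 boundary matrix has rank 20 and Smith normal form diag(1,1,1,1,1,1,1,1,1,1,1,1,1,1,1,1,1,1,1,2).

Computing H_k = (kernel of ∂_k) / (image of ∂_{k+1}):

  H_0: rank C_0 − rank ∂_1 = 10 − 9 = 1, and the invariant factors of ∂_1 are all 1, so H_0 ≅ Z.
  H_1: rank ker ∂_1 − rank ∂_2 = (30 − 9) − 20 = 1, and ∂_2 has invariant factor 2 > 1, so H_1 ≅ Z ⊕ Z_2.
  H_2: rank ker ∂_2 − rank ∂_3 = (20 − 20) − 0 = 0, and there is no ∂_3, so H_2 ≅ 0.

As a check, the Euler characteristic is 10 − 30 + 20 = 0, which agrees with 1 − 1 + 0 = 0.

H_0 ≅ Z,  H_1 ≅ Z ⊕ Z_2,  H_2 = 0.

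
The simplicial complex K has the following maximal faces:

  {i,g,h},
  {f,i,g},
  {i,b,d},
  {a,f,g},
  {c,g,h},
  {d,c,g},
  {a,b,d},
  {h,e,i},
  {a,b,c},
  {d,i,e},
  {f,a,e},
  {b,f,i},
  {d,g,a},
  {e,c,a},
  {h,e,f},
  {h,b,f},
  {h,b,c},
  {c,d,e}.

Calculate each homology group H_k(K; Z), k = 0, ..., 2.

H_0 = Z,  H_1 = Z × Z/2,  H_2 = 0.

Order the vertices as a < b < c < d < e < f < g < h < i. Listing each simplex with vertices in this order, K has dimension 2 with simplices:

  0-simplices (9): a, b, c, d, e, f, g, h, i
  1-simplices (27): ab, ac, ad, ae, af, ag, bc, bd, bf, bh, bi, cd, ce, cg, ch, de, dg, di, ef, eh, ei, fg, fh, fi, gh, gi, hi
  2-simplices (18): abc, abd, ace, adg, aef, afg, bch, bdi, bfh, bfi, cde, cdg, cgh, dei, efh, ehi, fgi, ghi

so the chain groups are C_0 ≅ Z^9, C_1 ≅ Z^27, C_2 ≅ Z^18.

∂_1: C_1 → C_0 maps an edge to its endpoints' difference, ∂[p,q] = q − p.
This gives a 9×27 integer matrix of rank 8; reducing to Smith normal form yields diagonal entries (1,1,1,1,1,1,1,1).

Boundary ∂_2: C_2 → C_1 sends each 2-simplex [p,q,r] to [q,r] − [p,r] + [p,q]. For instance
  ∂bdi = di − bi + bd,
  ∂cgh = gh − ch + cg.
The 27×18 boundary matrix has rank 18 and Smith normal form diag(1,1,1,1,1,1,1,1,1,1,1,1,1,1,1,1,1,2).

Now H_k = ker ∂_k / im ∂_{k+1}, so:

  H_0: rank C_0 − rank ∂_1 = 9 − 8 = 1, and the invariant factors of ∂_1 are all 1, so H_0 ≅ Z.
  H_1: rank ker ∂_1 − rank ∂_2 = (27 − 8) − 18 = 1, and ∂_2 has invariant factor 2 > 1, so H_1 ≅ Z × Z/2.
  H_2: rank ker ∂_2 − rank ∂_3 = (18 − 18) − 0 = 0, and there is no ∂_3, so H_2 ≅ 0.

(K is a triangulation of the Klein bottle.)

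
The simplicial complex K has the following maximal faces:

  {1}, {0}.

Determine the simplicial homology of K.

H_0 ≅ Z^2.

Order the vertices as 0 < 1. Listing each simplex with vertices in this order, K has dimension 0 with simplices:

  0-simplices (2): [0], [1]

Hence C_0 ≅ Z^2.

Now H_k = ker ∂_k / im ∂_{k+1}, so:

  H_0: rank C_0 − rank ∂_1 = 2 − 0 = 2, and there is no ∂_1, so H_0 = Z^2.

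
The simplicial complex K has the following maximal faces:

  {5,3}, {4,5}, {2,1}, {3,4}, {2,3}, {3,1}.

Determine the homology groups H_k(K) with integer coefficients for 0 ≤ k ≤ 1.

Order the vertices as 1 < 2 < 3 < 4 < 5. Listing each simplex with vertices in this order, K has dimension 1 with simplices:

  0-simplices (5): [1], [2], [3], [4], [5]
  1-simplices (6): [1,2], [1,3], [2,3], [3,4], [3,5], [4,5]

so the chain groups are C_0 ≅ Z^5, C_1 ≅ Z^6.

Boundary ∂_1: C_1 → C_0 sends each edge [p,q] (with p < q) to q − p.
This gives a 5×6 integer matrix of rank 4; reducing to Smith normal form yields diagonal entries (1,1,1,1).

Now H_k = ker ∂_k / im ∂_{k+1}, so:

  H_0: rank C_0 − rank ∂_1 = 5 − 4 = 1, and the invariant factors of ∂_1 are all 1, so H_0 ≅ Z.
  H_1: rank ker ∂_1 − rank ∂_2 = (6 − 4) − 0 = 2, and there is no ∂_2, so H_1 ≅ Z^2.

(K is a triangulation of a wedge of 2 circles.)

H_0 = Z,  H_1 = Z^2.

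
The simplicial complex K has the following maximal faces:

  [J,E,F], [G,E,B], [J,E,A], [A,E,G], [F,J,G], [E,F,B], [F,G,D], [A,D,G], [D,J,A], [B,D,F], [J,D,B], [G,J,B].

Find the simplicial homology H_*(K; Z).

Order the vertices as A < B < D < E < F < G < J. Listing each simplex with vertices in this order, K has dimension 2 with simplices:

  0-simplices (7): A, B, D, E, F, G, J
  1-simplices (18): AD, AE, AG, AJ, BD, BE, BF, BG, BJ, DF, DG, DJ, EF, EG, EJ, FG, FJ, GJ
  2-simplices (12): ADG, ADJ, AEG, AEJ, BDF, BDJ, BEF, BEG, BGJ, DFG, EFJ, FGJ

so the chain groups are C_0 ≅ Z^7, C_1 ≅ Z^18, C_2 ≅ Z^12.

The boundary map ∂_1: C_1 → C_0 maps an edge to its endpoints' difference, ∂[p,q] = q − p.
As a 7×18 matrix over Z this has rank 6, with invariant factors (1,1,1,1,1,1).

∂_2: C_2 → C_1 sends each 2-simplex [p,q,r] to [q,r] − [p,r] + [p,q]. For instance
  ∂ADJ = DJ − AJ + AD,
  ∂BEG = EG − BG + BE.
The resulting 18×12 matrix has rank 12, and its Smith normal form has invariant factors (1,1,1,1,1,1,1,1,1,1,1,2).

Reading off H_k = ker ∂_k / im ∂_{k+1}:

  H_0: rank C_0 − rank ∂_1 = 7 − 6 = 1, and the invariant factors of ∂_1 are all 1, so H_0 ≅ Z.
  H_1: rank ker ∂_1 − rank ∂_2 = (18 − 6) − 12 = 0, and ∂_2 has invariant factor 2 > 1, so H_1 ≅ Z/2.
  H_2: rank ker ∂_2 − rank ∂_3 = (12 − 12) − 0 = 0, and there is no ∂_3, so H_2 ≅ 0.

As a check, the Euler characteristic is 7 − 18 + 12 = 1, which agrees with 1 − 0 + 0 = 1.
(K is a triangulation of the real projective plane RP^2.)

H_0 ≅ Z,  H_1 ≅ Z/2,  H_2 = 0.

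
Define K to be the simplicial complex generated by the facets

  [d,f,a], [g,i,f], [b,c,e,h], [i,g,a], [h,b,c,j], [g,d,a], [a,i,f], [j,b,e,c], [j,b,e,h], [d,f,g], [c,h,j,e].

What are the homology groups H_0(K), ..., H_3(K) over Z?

Fix the vertex order a < b < c < d < e < f < g < h < i < j and write every simplex with vertices in increasing order. Then dim K = 3 and the simplices of K are:

  0-simplices (10): a, b, c, d, e, f, g, h, i, j
  1-simplices (19): ad, af, ag, ai, bc, be, bh, bj, ce, ch, cj, df, dg, eh, ej, fg, fi, gi, hj
  2-simplices (16): adf, adg, afi, agi, bce, bch, bcj, beh, bej, bhj, ceh, cej, chj, dfg, ehj, fgi
  3-simplices (5): bceh, bcej, bchj, behj, cehj

so the chain groups are C_0 ≅ Z^10, C_1 ≅ Z^19, C_2 ≅ Z^16, C_3 ≅ Z^5.

∂_1: C_1 → C_0 is given by ∂[p,q] = [q] − [p]. For instance
  ∂hj = j − h.
The 10×19 boundary matrix has rank 8 and Smith normal form diag(1,1,1,1,1,1,1,1).

The boundary map ∂_2: C_2 → C_1 sends each 2-simplex [p,q,r] to [q,r] − [p,r] + [p,q]. For instance
  ∂agi = gi − ai + ag,
  ∂bce = ce − be + bc.
The 19×16 boundary matrix has rank 11 and Smith normal form diag(1,1,1,1,1,1,1,1,1,1,1).

Boundary ∂_3: C_3 → C_2 sends each 3-simplex σ to the alternating sum Σ_i (−1)^i (σ with its i-th vertex removed). For instance
  ∂bcej = cej − bej + bcj − bce,
  ∂cehj = ehj − chj + cej − ceh.
As a 16×5 matrix over Z this has rank 4, with invariant factors (1,1,1,1).

From H_k ≅ ker(∂_k) / im(∂_{k+1}) we obtain:

  H_0: rank C_0 − rank ∂_1 = 10 − 8 = 2, and the invariant factors of ∂_1 are all 1, so H_0 = Z^2.
  H_1: rank ker ∂_1 − rank ∂_2 = (19 − 8) − 11 = 0, and the invariant factors of ∂_2 are all 1, so H_1 = 0.
  H_2: rank ker ∂_2 − rank ∂_3 = (16 − 11) − 4 = 1, and the invariant factors of ∂_3 are all 1, so H_2 = Z.
  H_3: rank ker ∂_3 − rank ∂_4 = (5 − 4) − 0 = 1, and there is no ∂_4, so H_3 = Z.

H_0 = Z^2,  H_1 = 0,  H_2 = Z,  H_3 = Z.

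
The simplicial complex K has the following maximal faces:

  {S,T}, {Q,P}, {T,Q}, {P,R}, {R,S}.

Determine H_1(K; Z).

H_1 ≅ Z.

Fix the vertex order P < Q < R < S < T and write every simplex with vertices in increasing order. Then dim K = 1 and the simplices of K are:

  0-simplices (5): P, Q, R, S, T
  1-simplices (5): PQ, PR, QT, RS, ST

so the chain groups are C_0 ≅ Z^5, C_1 ≅ Z^5.

Boundary ∂_1: C_1 → C_0 is given by ∂[p,q] = [q] − [p]. For instance
  ∂PR = R − P.
The 5×5 boundary matrix has rank 4 and Smith normal form diag(1,1,1,1).

Computing H_k = (kernel of ∂_k) / (image of ∂_{k+1}):

  H_1: rank ker ∂_1 − rank ∂_2 = (5 − 4) − 0 = 1, and there is no ∂_2, so H_1 = Z.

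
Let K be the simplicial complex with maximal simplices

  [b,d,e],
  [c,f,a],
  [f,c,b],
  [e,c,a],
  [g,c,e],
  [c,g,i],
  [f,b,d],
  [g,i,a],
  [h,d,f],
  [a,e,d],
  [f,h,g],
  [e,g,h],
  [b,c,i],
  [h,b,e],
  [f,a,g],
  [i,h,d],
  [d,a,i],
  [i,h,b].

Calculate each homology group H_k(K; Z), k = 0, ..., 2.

H_0 ≅ Z,  H_1 ≅ Z ⊕ Z/2,  H_2 = 0.

Fix the vertex order a < b < c < d < e < f < g < h < i and write every simplex with vertices in increasing order. Then dim K = 2 and the simplices of K are:

  0-simplices (9): a, b, c, d, e, f, g, h, i
  1-simplices (27): ac, ad, ae, af, ag, ai, bc, bd, be, bf, bh, bi, ce, cf, cg, ci, de, df, dh, di, eg, eh, fg, fh, gh, gi, hi
  2-simplices (18): ace, acf, ade, adi, afg, agi, bcf, bci, bde, bdf, beh, bhi, ceg, cgi, dfh, dhi, egh, fgh

giving chain groups C_0 ≅ Z^9, C_1 ≅ Z^27, C_2 ≅ Z^18.

Boundary ∂_1: C_1 → C_0 is given by ∂[p,q] = [q] − [p]. For instance
  ∂ae = e − a.
The resulting 9×27 matrix has rank 8, and its Smith normal form has invariant factors (1,1,1,1,1,1,1,1).

The boundary map ∂_2: C_2 → C_1 acts by ∂[p,q,r] = [q,r] − [p,r] + [p,q]. For instance
  ∂bcf = cf − bf + bc,
  ∂egh = gh − eh + eg.
The 27×18 boundary matrix has rank 18 and Smith normal form diag(1,1,1,1,1,1,1,1,1,1,1,1,1,1,1,1,1,2).

From H_k ≅ ker(∂_k) / im(∂_{k+1}) we obtain:

  H_0: rank C_0 − rank ∂_1 = 9 − 8 = 1, and the invariant factors of ∂_1 are all 1, so H_0 ≅ Z.
  H_1: rank ker ∂_1 − rank ∂_2 = (27 − 8) − 18 = 1, and ∂_2 has invariant factor 2 > 1, so H_1 ≅ Z ⊕ Z/2.
  H_2: rank ker ∂_2 − rank ∂_3 = (18 − 18) − 0 = 0, and there is no ∂_3, so H_2 ≅ 0.

As a check, the Euler characteristic is 9 − 27 + 18 = 0, which agrees with 1 − 1 + 0 = 0.
(K is a triangulation of the Klein bottle.)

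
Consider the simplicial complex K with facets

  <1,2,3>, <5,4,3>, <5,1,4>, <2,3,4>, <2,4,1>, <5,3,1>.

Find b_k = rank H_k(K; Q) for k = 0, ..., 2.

Take the total order 1 < 2 < 3 < 4 < 5 on the vertex set. Then K (dimension 2) consists of the simplices:

  0-simplices (5): [1], [2], [3], [4], [5]
  1-simplices (9): [1,2], [1,3], [1,4], [1,5], [2,3], [2,4], [3,4], [3,5], [4,5]
  2-simplices (6): [1,2,3], [1,2,4], [1,3,5], [1,4,5], [2,3,4], [3,4,5]

Hence C_0 ≅ Z^5, C_1 ≅ Z^9, C_2 ≅ Z^6.

The boundary map ∂_1: C_1 → C_0 is given by ∂[p,q] = [q] − [p]. For instance
  ∂[1,2] = [2] − [1].
The resulting 5×9 matrix has rank 4, and its Smith normal form has invariant factors (1,1,1,1).

The boundary map ∂_2: C_2 → C_1 acts by ∂[p,q,r] = [q,r] − [p,r] + [p,q]. For instance
  ∂[1,3,5] = [3,5] − [1,5] + [1,3],
  ∂[3,4,5] = [4,5] − [3,5] + [3,4].
The 9×6 boundary matrix has rank 5 and Smith normal form diag(1,1,1,1,1).

From H_k ≅ ker(∂_k) / im(∂_{k+1}) we obtain:

  H_0: rank C_0 − rank ∂_1 = 5 − 4 = 1, and the invariant factors of ∂_1 are all 1, so H_0 ≅ Z.
  H_1: rank ker ∂_1 − rank ∂_2 = (9 − 4) − 5 = 0, and the invariant factors of ∂_2 are all 1, so H_1 ≅ 0.
  H_2: rank ker ∂_2 − rank ∂_3 = (6 − 5) − 0 = 1, and there is no ∂_3, so H_2 ≅ Z.

(K is a triangulation of the 2-sphere S^2.)

Hence the Betti numbers are b_0 = 1, b_1 = 0, b_2 = 1.

b_0 = 1, b_1 = 0, b_2 = 1.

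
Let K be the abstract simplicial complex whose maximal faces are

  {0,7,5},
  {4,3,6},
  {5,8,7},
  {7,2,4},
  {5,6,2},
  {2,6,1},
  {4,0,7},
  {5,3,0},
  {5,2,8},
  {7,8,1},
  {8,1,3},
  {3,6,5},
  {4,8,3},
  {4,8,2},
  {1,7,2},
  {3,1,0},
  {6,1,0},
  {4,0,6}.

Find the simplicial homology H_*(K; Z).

H_0 ≅ Z,  H_1 ≅ Z × Z/2,  H_2 = 0.

We work with the vertex ordering 0 < 1 < 2 < 3 < 4 < 5 < 6 < 7 < 8. The simplices of K, each written with vertices in increasing order, are:

  0-simplices (9): [0], [1], [2], [3], [4], [5], [6], [7], [8]
  1-simplices (27): (27 of them)
  2-simplices (18): [0,1,3], [0,1,6], [0,3,5], [0,4,6], [0,4,7], [0,5,7], [1,2,6], [1,2,7], [1,3,8], [1,7,8], [2,4,7], [2,4,8], [2,5,6], [2,5,8], [3,4,6], [3,4,8], [3,5,6], [5,7,8]

giving chain groups C_0 ≅ Z^9, C_1 ≅ Z^27, C_2 ≅ Z^18.

The boundary map ∂_1: C_1 → C_0 maps an edge to its endpoints' difference, ∂[p,q] = q − p. For instance
  ∂[0,7] = [7] − [0].
As a 9×27 matrix over Z this has rank 8, with invariant factors (1,1,1,1,1,1,1,1).

Boundary ∂_2: C_2 → C_1 sends each 2-simplex [p,q,r] to [q,r] − [p,r] + [p,q]. For instance
  ∂[1,3,8] = [3,8] − [1,8] + [1,3],
  ∂[5,7,8] = [7,8] − [5,8] + [5,7].
This gives a 27×18 integer matrix of rank 18; reducing to Smith normal form yields diagonal entries (1,1,1,1,1,1,1,1,1,1,1,1,1,1,1,1,1,2).

From H_k ≅ ker(∂_k) / im(∂_{k+1}) we obtain:

  H_0: rank C_0 − rank ∂_1 = 9 − 8 = 1, and the invariant factors of ∂_1 are all 1, so H_0 ≅ Z.
  H_1: rank ker ∂_1 − rank ∂_2 = (27 − 8) − 18 = 1, and ∂_2 has invariant factor 2 > 1, so H_1 ≅ Z × Z/2.
  H_2: rank ker ∂_2 − rank ∂_3 = (18 − 18) − 0 = 0, and there is no ∂_3, so H_2 ≅ 0.

As a check, the Euler characteristic is 9 − 27 + 18 = 0, which agrees with 1 − 1 + 0 = 0.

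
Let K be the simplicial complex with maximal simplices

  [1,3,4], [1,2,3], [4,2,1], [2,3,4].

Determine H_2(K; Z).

Fix the vertex order 1 < 2 < 3 < 4 and write every simplex with vertices in increasing order. Then dim K = 2 and the simplices of K are:

  0-simplices (4): [1], [2], [3], [4]
  1-simplices (6): [1,2], [1,3], [1,4], [2,3], [2,4], [3,4]
  2-simplices (4): [1,2,3], [1,2,4], [1,3,4], [2,3,4]

giving chain groups C_0 ≅ Z^4, C_1 ≅ Z^6, C_2 ≅ Z^4.

Boundary ∂_1: C_1 → C_0 maps an edge to its endpoints' difference, ∂[p,q] = q − p. For instance
  ∂[2,4] = [4] − [2].
This gives a 4×6 integer matrix of rank 3; reducing to Smith normal form yields diagonal entries (1,1,1).

Boundary ∂_2: C_2 → C_1 maps a triangle to the signed sum of its edges. For instance
  ∂[1,2,4] = [2,4] − [1,4] + [1,2],
  ∂[1,2,3] = [2,3] − [1,3] + [1,2].
The resulting 6×4 matrix has rank 3, and its Smith normal form has invariant factors (1,1,1).

Now H_k = ker ∂_k / im ∂_{k+1}, so:

  H_2: rank ker ∂_2 − rank ∂_3 = (4 − 3) − 0 = 1, and there is no ∂_3, so H_2 ≅ Z.

H_2 ≅ Z.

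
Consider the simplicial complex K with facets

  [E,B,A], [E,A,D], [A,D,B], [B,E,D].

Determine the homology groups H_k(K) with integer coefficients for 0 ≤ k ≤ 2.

Order the vertices as A < B < D < E. Listing each simplex with vertices in this order, K has dimension 2 with simplices:

  0-simplices (4): A, B, D, E
  1-simplices (6): AB, AD, AE, BD, BE, DE
  2-simplices (4): ABD, ABE, ADE, BDE

Hence C_0 ≅ Z^4, C_1 ≅ Z^6, C_2 ≅ Z^4.

Boundary ∂_1: C_1 → C_0 is given by ∂[p,q] = [q] − [p].
The resulting 4×6 matrix has rank 3, and its Smith normal form has invariant factors (1,1,1).

∂_2: C_2 → C_1 sends each 2-simplex [p,q,r] to [q,r] − [p,r] + [p,q]. For instance
  ∂ABD = BD − AD + AB,
  ∂BDE = DE − BE + BD.
As a 6×4 matrix over Z this has rank 3, with invariant factors (1,1,1).

From H_k ≅ ker(∂_k) / im(∂_{k+1}) we obtain:

  H_0: rank C_0 − rank ∂_1 = 4 − 3 = 1, and the invariant factors of ∂_1 are all 1, so H_0 ≅ Z.
  H_1: rank ker ∂_1 − rank ∂_2 = (6 − 3) − 3 = 0, and the invariant factors of ∂_2 are all 1, so H_1 ≅ 0.
  H_2: rank ker ∂_2 − rank ∂_3 = (4 − 3) − 0 = 1, and there is no ∂_3, so H_2 ≅ Z.

H_0 = Z,  H_1 = 0,  H_2 = Z.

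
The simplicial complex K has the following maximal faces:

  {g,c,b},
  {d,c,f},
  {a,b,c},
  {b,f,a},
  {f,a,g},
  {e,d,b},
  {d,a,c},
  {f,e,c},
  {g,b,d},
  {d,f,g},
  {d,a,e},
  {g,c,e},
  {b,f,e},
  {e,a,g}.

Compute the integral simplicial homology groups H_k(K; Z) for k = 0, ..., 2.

K has 7 vertices, 21 edges, 14 triangles.
rank ∂_0 = 0, rank ∂_1 = 6 ⇒ b_0 = 7 − 0 − 6 = 1; all invariant factors of ∂_1 are 1 so no torsion. So H_0 = Z.
rank ∂_1 = 6, rank ∂_2 = 13 ⇒ b_1 = 21 − 6 − 13 = 2; all invariant factors of ∂_2 are 1 so no torsion. So H_1 = Z^2.
rank ∂_2 = 13, rank ∂_3 = 0 ⇒ b_2 = 14 − 13 − 0 = 1. So H_2 = Z.

H_0 ≅ Z,  H_1 ≅ Z^2,  H_2 ≅ Z.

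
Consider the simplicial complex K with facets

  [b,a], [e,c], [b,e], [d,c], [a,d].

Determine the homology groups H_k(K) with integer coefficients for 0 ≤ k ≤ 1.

H_0 = Z,  H_1 = Z.

Fix the vertex order a < b < c < d < e and write every simplex with vertices in increasing order. Then dim K = 1 and the simplices of K are:

  0-simplices (5): a, b, c, d, e
  1-simplices (5): ab, ad, be, cd, ce

giving chain groups C_0 ≅ Z^5, C_1 ≅ Z^5.

The boundary map ∂_1: C_1 → C_0 is given by ∂[p,q] = [q] − [p]. For instance
  ∂cd = d − c.
The 5×5 boundary matrix has rank 4 and Smith normal form diag(1,1,1,1).

Computing H_k = (kernel of ∂_k) / (image of ∂_{k+1}):

  H_0: rank C_0 − rank ∂_1 = 5 − 4 = 1, and the invariant factors of ∂_1 are all 1, so H_0 ≅ Z.
  H_1: rank ker ∂_1 − rank ∂_2 = (5 − 4) − 0 = 1, and there is no ∂_2, so H_1 ≅ Z.

As a check, the Euler characteristic is 5 − 5 = 0, which agrees with 1 − 1 = 0.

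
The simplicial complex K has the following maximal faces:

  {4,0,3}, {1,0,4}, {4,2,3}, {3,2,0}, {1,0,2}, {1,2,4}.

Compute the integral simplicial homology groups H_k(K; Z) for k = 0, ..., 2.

We work with the vertex ordering 0 < 1 < 2 < 3 < 4. The simplices of K, each written with vertices in increasing order, are:

  0-simplices (5): [0], [1], [2], [3], [4]
  1-simplices (9): [0,1], [0,2], [0,3], [0,4], [1,2], [1,4], [2,3], [2,4], [3,4]
  2-simplices (6): [0,1,2], [0,1,4], [0,2,3], [0,3,4], [1,2,4], [2,3,4]

Hence C_0 ≅ Z^5, C_1 ≅ Z^9, C_2 ≅ Z^6.

∂_1: C_1 → C_0 sends each edge [p,q] (with p < q) to q − p. For instance
  ∂[1,2] = [2] − [1].
The 5×9 boundary matrix has rank 4 and Smith normal form diag(1,1,1,1).

Boundary ∂_2: C_2 → C_1 sends each 2-simplex [p,q,r] to [q,r] − [p,r] + [p,q]. For instance
  ∂[0,1,2] = [1,2] − [0,2] + [0,1],
  ∂[0,3,4] = [3,4] − [0,4] + [0,3].
As a 9×6 matrix over Z this has rank 5, with invariant factors (1,1,1,1,1).

Now H_k = ker ∂_k / im ∂_{k+1}, so:

  H_0: rank C_0 − rank ∂_1 = 5 − 4 = 1, and the invariant factors of ∂_1 are all 1, so H_0 = Z.
  H_1: rank ker ∂_1 − rank ∂_2 = (9 − 4) − 5 = 0, and the invariant factors of ∂_2 are all 1, so H_1 = 0.
  H_2: rank ker ∂_2 − rank ∂_3 = (6 − 5) − 0 = 1, and there is no ∂_3, so H_2 = Z.

H_0 = Z,  H_1 = 0,  H_2 = Z.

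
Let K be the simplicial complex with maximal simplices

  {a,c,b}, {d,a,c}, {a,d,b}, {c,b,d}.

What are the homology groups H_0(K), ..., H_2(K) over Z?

We work with the vertex ordering a < b < c < d. The simplices of K, each written with vertices in increasing order, are:

  0-simplices (4): a, b, c, d
  1-simplices (6): ab, ac, ad, bc, bd, cd
  2-simplices (4): abc, abd, acd, bcd

giving chain groups C_0 ≅ Z^4, C_1 ≅ Z^6, C_2 ≅ Z^4.

∂_1: C_1 → C_0 is given by ∂[p,q] = [q] − [p].
As a 4×6 matrix over Z this has rank 3, with invariant factors (1,1,1).

The boundary map ∂_2: C_2 → C_1 sends each 2-simplex [p,q,r] to [q,r] − [p,r] + [p,q]. For instance
  ∂bcd = cd − bd + bc,
  ∂acd = cd − ad + ac.
This gives a 6×4 integer matrix of rank 3; reducing to Smith normal form yields diagonal entries (1,1,1).

Now H_k = ker ∂_k / im ∂_{k+1}, so:

  H_0: rank C_0 − rank ∂_1 = 4 − 3 = 1, and the invariant factors of ∂_1 are all 1, so H_0 = Z.
  H_1: rank ker ∂_1 − rank ∂_2 = (6 − 3) − 3 = 0, and the invariant factors of ∂_2 are all 1, so H_1 = 0.
  H_2: rank ker ∂_2 − rank ∂_3 = (4 − 3) − 0 = 1, and there is no ∂_3, so H_2 = Z.

H_0 = Z,  H_1 = 0,  H_2 = Z.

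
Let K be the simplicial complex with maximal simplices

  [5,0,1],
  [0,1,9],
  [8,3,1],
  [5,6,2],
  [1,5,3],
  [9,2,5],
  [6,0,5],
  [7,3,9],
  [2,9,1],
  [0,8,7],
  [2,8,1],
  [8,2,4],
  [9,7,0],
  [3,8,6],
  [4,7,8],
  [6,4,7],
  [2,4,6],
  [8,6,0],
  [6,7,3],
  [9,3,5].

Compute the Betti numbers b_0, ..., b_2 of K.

b_0 = 1, b_1 = 1, b_2 = 0.

Order the vertices as 0 < 1 < 2 < 3 < 4 < 5 < 6 < 7 < 8 < 9. Listing each simplex with vertices in this order, K has dimension 2 with simplices:

  0-simplices (10): [0], [1], [2], [3], [4], [5], [6], [7], [8], [9]
  1-simplices (30): (30 of them)
  2-simplices (20): (20 of them)

Hence C_0 ≅ Z^10, C_1 ≅ Z^30, C_2 ≅ Z^20.

Boundary ∂_1: C_1 → C_0 maps an edge to its endpoints' difference, ∂[p,q] = q − p. For instance
  ∂[3,6] = [6] − [3].
The resulting 10×30 matrix has rank 9, and its Smith normal form has invariant factors (1,1,1,1,1,1,1,1,1).

∂_2: C_2 → C_1 maps a triangle to the signed sum of its edges. For instance
  ∂[1,3,5] = [3,5] − [1,5] + [1,3],
  ∂[2,4,8] = [4,8] − [2,8] + [2,4].
The resulting 30×20 matrix has rank 20, and its Smith normal form has invariant factors (1,1,1,1,1,1,1,1,1,1,1,1,1,1,1,1,1,1,1,2).

From H_k ≅ ker(∂_k) / im(∂_{k+1}) we obtain:

  H_0: rank C_0 − rank ∂_1 = 10 − 9 = 1, and the invariant factors of ∂_1 are all 1, so H_0 = Z.
  H_1: rank ker ∂_1 − rank ∂_2 = (30 − 9) − 20 = 1, and ∂_2 has invariant factor 2 > 1, so H_1 = Z ⊕ Z/2.
  H_2: rank ker ∂_2 − rank ∂_3 = (20 − 20) − 0 = 0, and there is no ∂_3, so H_2 = 0.

As a check, the Euler characteristic is 10 − 30 + 20 = 0, which agrees with 1 − 1 + 0 = 0.
(K is a triangulation of the Klein bottle.)

Hence the Betti numbers are b_0 = 1, b_1 = 1, b_2 = 0.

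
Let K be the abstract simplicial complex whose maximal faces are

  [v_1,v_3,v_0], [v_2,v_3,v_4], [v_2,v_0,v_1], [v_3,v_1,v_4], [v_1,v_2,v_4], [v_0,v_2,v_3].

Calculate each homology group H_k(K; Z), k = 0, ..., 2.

H_0 ≅ Z,  H_1 = 0,  H_2 ≅ Z.

Order the vertices as v_0 < v_1 < v_2 < v_3 < v_4. Listing each simplex with vertices in this order, K has dimension 2 with simplices:

  0-simplices (5): [v_0], [v_1], [v_2], [v_3], [v_4]
  1-simplices (9): [v_0,v_1], [v_0,v_2], [v_0,v_3], [v_1,v_2], [v_1,v_3], [v_1,v_4], [v_2,v_3], [v_2,v_4], [v_3,v_4]
  2-simplices (6): [v_0,v_1,v_2], [v_0,v_1,v_3], [v_0,v_2,v_3], [v_1,v_2,v_4], [v_1,v_3,v_4], [v_2,v_3,v_4]

giving chain groups C_0 ≅ Z^5, C_1 ≅ Z^9, C_2 ≅ Z^6.

Boundary ∂_1: C_1 → C_0 sends each edge [p,q] (with p < q) to q − p. For instance
  ∂[v_2,v_4] = [v_4] − [v_2].
As a 5×9 matrix over Z this has rank 4, with invariant factors (1,1,1,1).

The boundary map ∂_2: C_2 → C_1 sends each 2-simplex [p,q,r] to [q,r] − [p,r] + [p,q]. For instance
  ∂[v_1,v_2,v_4] = [v_2,v_4] − [v_1,v_4] + [v_1,v_2],
  ∂[v_2,v_3,v_4] = [v_3,v_4] − [v_2,v_4] + [v_2,v_3].
The 9×6 boundary matrix has rank 5 and Smith normal form diag(1,1,1,1,1).

Reading off H_k = ker ∂_k / im ∂_{k+1}:

  H_0: rank C_0 − rank ∂_1 = 5 − 4 = 1, and the invariant factors of ∂_1 are all 1, so H_0 ≅ Z.
  H_1: rank ker ∂_1 − rank ∂_2 = (9 − 4) − 5 = 0, and the invariant factors of ∂_2 are all 1, so H_1 ≅ 0.
  H_2: rank ker ∂_2 − rank ∂_3 = (6 − 5) − 0 = 1, and there is no ∂_3, so H_2 ≅ Z.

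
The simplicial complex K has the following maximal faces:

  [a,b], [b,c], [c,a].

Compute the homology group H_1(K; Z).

We work with the vertex ordering a < b < c. The simplices of K, each written with vertices in increasing order, are:

  0-simplices (3): a, b, c
  1-simplices (3): ab, ac, bc

Hence C_0 ≅ Z^3, C_1 ≅ Z^3.

Boundary ∂_1: C_1 → C_0 sends each edge [p,q] (with p < q) to q − p. For instance
  ∂ac = c − a.
The resulting 3×3 matrix has rank 2, and its Smith normal form has invariant factors (1,1).

From H_k ≅ ker(∂_k) / im(∂_{k+1}) we obtain:

  H_1: rank ker ∂_1 − rank ∂_2 = (3 − 2) − 0 = 1, and there is no ∂_2, so H_1 = Z.

H_1 ≅ Z.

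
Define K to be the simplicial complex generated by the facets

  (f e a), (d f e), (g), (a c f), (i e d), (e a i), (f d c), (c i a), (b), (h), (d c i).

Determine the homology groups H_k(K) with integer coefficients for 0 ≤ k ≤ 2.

H_0 ≅ Z^4,  H_1 = 0,  H_2 ≅ Z.

Fix the vertex order a < b < c < d < e < f < g < h < i and write every simplex with vertices in increasing order. Then dim K = 2 and the simplices of K are:

  0-simplices (9): a, b, c, d, e, f, g, h, i
  1-simplices (12): ac, ae, af, ai, cd, cf, ci, de, df, di, ef, ei
  2-simplices (8): acf, aci, aef, aei, cdf, cdi, def, dei

Hence C_0 ≅ Z^9, C_1 ≅ Z^12, C_2 ≅ Z^8.

Boundary ∂_1: C_1 → C_0 is given by ∂[p,q] = [q] − [p]. For instance
  ∂ci = i − c.
This gives a 9×12 integer matrix of rank 5; reducing to Smith normal form yields diagonal entries (1,1,1,1,1).

Boundary ∂_2: C_2 → C_1 sends each 2-simplex [p,q,r] to [q,r] − [p,r] + [p,q]. For instance
  ∂acf = cf − af + ac,
  ∂aei = ei − ai + ae.
As a 12×8 matrix over Z this has rank 7, with invariant factors (1,1,1,1,1,1,1).

From H_k ≅ ker(∂_k) / im(∂_{k+1}) we obtain:

  H_0: rank C_0 − rank ∂_1 = 9 − 5 = 4, and the invariant factors of ∂_1 are all 1, so H_0 = Z^4.
  H_1: rank ker ∂_1 − rank ∂_2 = (12 − 5) − 7 = 0, and the invariant factors of ∂_2 are all 1, so H_1 = 0.
  H_2: rank ker ∂_2 − rank ∂_3 = (8 − 7) − 0 = 1, and there is no ∂_3, so H_2 = Z.

As a check, the Euler characteristic is 9 − 12 + 8 = 5, which agrees with 4 − 0 + 1 = 5.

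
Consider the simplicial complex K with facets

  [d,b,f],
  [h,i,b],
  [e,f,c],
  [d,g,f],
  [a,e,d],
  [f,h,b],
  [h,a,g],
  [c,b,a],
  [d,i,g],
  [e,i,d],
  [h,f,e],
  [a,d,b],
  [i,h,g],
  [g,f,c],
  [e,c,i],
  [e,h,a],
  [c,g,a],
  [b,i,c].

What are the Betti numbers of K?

b_0 = 1, b_1 = 2, b_2 = 1.

Fix the vertex order a < b < c < d < e < f < g < h < i and write every simplex with vertices in increasing order. Then dim K = 2 and the simplices of K are:

  0-simplices (9): a, b, c, d, e, f, g, h, i
  1-simplices (27): ab, ac, ad, ae, ag, ah, bc, bd, bf, bh, bi, ce, cf, cg, ci, de, df, dg, di, ef, eh, ei, fg, fh, gh, gi, hi
  2-simplices (18): abc, abd, acg, ade, aeh, agh, bci, bdf, bfh, bhi, cef, cei, cfg, dei, dfg, dgi, efh, ghi

Hence C_0 ≅ Z^9, C_1 ≅ Z^27, C_2 ≅ Z^18.

∂_1: C_1 → C_0 sends each edge [p,q] (with p < q) to q − p. For instance
  ∂gh = h − g.
As a 9×27 matrix over Z this has rank 8, with invariant factors (1,1,1,1,1,1,1,1).

Boundary ∂_2: C_2 → C_1 acts by ∂[p,q,r] = [q,r] − [p,r] + [p,q]. For instance
  ∂bhi = hi − bi + bh,
  ∂agh = gh − ah + ag.
As a 27×18 matrix over Z this has rank 17, with invariant factors (1,1,1,1,1,1,1,1,1,1,1,1,1,1,1,1,1).

From H_k ≅ ker(∂_k) / im(∂_{k+1}) we obtain:

  H_0: rank C_0 − rank ∂_1 = 9 − 8 = 1, and the invariant factors of ∂_1 are all 1, so H_0 ≅ Z.
  H_1: rank ker ∂_1 − rank ∂_2 = (27 − 8) − 17 = 2, and the invariant factors of ∂_2 are all 1, so H_1 ≅ Z^2.
  H_2: rank ker ∂_2 − rank ∂_3 = (18 − 17) − 0 = 1, and there is no ∂_3, so H_2 ≅ Z.

(K is a triangulation of the torus T^2.)

Hence the Betti numbers are b_0 = 1, b_1 = 2, b_2 = 1.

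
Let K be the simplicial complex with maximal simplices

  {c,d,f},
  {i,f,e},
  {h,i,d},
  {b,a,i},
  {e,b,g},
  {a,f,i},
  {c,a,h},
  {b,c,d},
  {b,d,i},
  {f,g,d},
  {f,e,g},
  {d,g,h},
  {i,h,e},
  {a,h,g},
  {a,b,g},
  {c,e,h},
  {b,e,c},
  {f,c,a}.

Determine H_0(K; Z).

K has 9 vertices, 27 edges, 18 triangles.
rank ∂_0 = 0, rank ∂_1 = 8 ⇒ b_0 = 9 − 0 − 8 = 1; all invariant factors of ∂_1 are 1 so no torsion. So H_0 ≅ Z.

H_0 = Z.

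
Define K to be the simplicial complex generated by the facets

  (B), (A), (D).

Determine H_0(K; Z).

Fix the vertex order A < B < D and write every simplex with vertices in increasing order. Then dim K = 0 and the simplices of K are:

  0-simplices (3): A, B, D

Hence C_0 ≅ Z^3.

From H_k ≅ ker(∂_k) / im(∂_{k+1}) we obtain:

  H_0: rank C_0 − rank ∂_1 = 3 − 0 = 3, and there is no ∂_1, so H_0 = Z^3.

H_0 ≅ Z^3.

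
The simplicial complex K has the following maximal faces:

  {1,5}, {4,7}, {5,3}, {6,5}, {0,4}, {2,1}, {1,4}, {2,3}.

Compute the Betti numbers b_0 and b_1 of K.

K has 8 vertices, 8 edges.
rank ∂_0 = 0, rank ∂_1 = 7 ⇒ b_0 = 8 − 0 − 7 = 1; all invariant factors of ∂_1 are 1 so no torsion. So H_0 ≅ Z.
rank ∂_1 = 7, rank ∂_2 = 0 ⇒ b_1 = 8 − 7 − 0 = 1. So H_1 ≅ Z.

b_0 = 1, b_1 = 1.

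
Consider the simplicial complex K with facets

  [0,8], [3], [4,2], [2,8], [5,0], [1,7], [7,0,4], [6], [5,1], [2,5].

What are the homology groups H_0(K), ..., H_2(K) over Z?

We work with the vertex ordering 0 < 1 < 2 < 3 < 4 < 5 < 6 < 7 < 8. The simplices of K, each written with vertices in increasing order, are:

  0-simplices (9): [0], [1], [2], [3], [4], [5], [6], [7], [8]
  1-simplices (10): [0,4], [0,5], [0,7], [0,8], [1,5], [1,7], [2,4], [2,5], [2,8], [4,7]
  2-simplices (1): [0,4,7]

giving chain groups C_0 ≅ Z^9, C_1 ≅ Z^10, C_2 ≅ Z^1.

The boundary map ∂_1: C_1 → C_0 is given by ∂[p,q] = [q] − [p]. For instance
  ∂[0,4] = [4] − [0].
As a 9×10 matrix over Z this has rank 6, with invariant factors (1,1,1,1,1,1).

Boundary ∂_2: C_2 → C_1 maps a triangle to the signed sum of its edges. For instance
  ∂[0,4,7] = [4,7] − [0,7] + [0,4].
The resulting 10×1 matrix has rank 1, and its Smith normal form has invariant factors (1).

From H_k ≅ ker(∂_k) / im(∂_{k+1}) we obtain:

  H_0: rank C_0 − rank ∂_1 = 9 − 6 = 3, and the invariant factors of ∂_1 are all 1, so H_0 ≅ Z^3.
  H_1: rank ker ∂_1 − rank ∂_2 = (10 − 6) − 1 = 3, and the invariant factors of ∂_2 are all 1, so H_1 ≅ Z^3.
  H_2: rank ker ∂_2 − rank ∂_3 = (1 − 1) − 0 = 0, and there is no ∂_3, so H_2 ≅ 0.

As a check, the Euler characteristic is 9 − 10 + 1 = 0, which agrees with 3 − 3 + 0 = 0.

H_0 ≅ Z^3,  H_1 ≅ Z^3,  H_2 = 0.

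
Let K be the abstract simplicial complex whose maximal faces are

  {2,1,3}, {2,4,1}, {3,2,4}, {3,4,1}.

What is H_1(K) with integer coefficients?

Take the total order 1 < 2 < 3 < 4 on the vertex set. Then K (dimension 2) consists of the simplices:

  0-simplices (4): [1], [2], [3], [4]
  1-simplices (6): [1,2], [1,3], [1,4], [2,3], [2,4], [3,4]
  2-simplices (4): [1,2,3], [1,2,4], [1,3,4], [2,3,4]

so the chain groups are C_0 ≅ Z^4, C_1 ≅ Z^6, C_2 ≅ Z^4.

Boundary ∂_1: C_1 → C_0 maps an edge to its endpoints' difference, ∂[p,q] = q − p. For instance
  ∂[1,3] = [3] − [1].
As a 4×6 matrix over Z this has rank 3, with invariant factors (1,1,1).

∂_2: C_2 → C_1 maps a triangle to the signed sum of its edges. For instance
  ∂[1,3,4] = [3,4] − [1,4] + [1,3],
  ∂[1,2,3] = [2,3] − [1,3] + [1,2].
The resulting 6×4 matrix has rank 3, and its Smith normal form has invariant factors (1,1,1).

Reading off H_k = ker ∂_k / im ∂_{k+1}:

  H_1: rank ker ∂_1 − rank ∂_2 = (6 − 3) − 3 = 0, and the invariant factors of ∂_2 are all 1, so H_1 = 0.

H_1 ≅ 0.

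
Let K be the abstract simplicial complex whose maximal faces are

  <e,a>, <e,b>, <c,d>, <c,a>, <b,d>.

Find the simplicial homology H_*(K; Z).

H_0 ≅ Z,  H_1 ≅ Z.

We work with the vertex ordering a < b < c < d < e. The simplices of K, each written with vertices in increasing order, are:

  0-simplices (5): a, b, c, d, e
  1-simplices (5): ac, ae, bd, be, cd

so the chain groups are C_0 ≅ Z^5, C_1 ≅ Z^5.

∂_1: C_1 → C_0 maps an edge to its endpoints' difference, ∂[p,q] = q − p.
The 5×5 boundary matrix has rank 4 and Smith normal form diag(1,1,1,1).

From H_k ≅ ker(∂_k) / im(∂_{k+1}) we obtain:

  H_0: rank C_0 − rank ∂_1 = 5 − 4 = 1, and the invariant factors of ∂_1 are all 1, so H_0 ≅ Z.
  H_1: rank ker ∂_1 − rank ∂_2 = (5 − 4) − 0 = 1, and there is no ∂_2, so H_1 ≅ Z.

As a check, the Euler characteristic is 5 − 5 = 0, which agrees with 1 − 1 = 0.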